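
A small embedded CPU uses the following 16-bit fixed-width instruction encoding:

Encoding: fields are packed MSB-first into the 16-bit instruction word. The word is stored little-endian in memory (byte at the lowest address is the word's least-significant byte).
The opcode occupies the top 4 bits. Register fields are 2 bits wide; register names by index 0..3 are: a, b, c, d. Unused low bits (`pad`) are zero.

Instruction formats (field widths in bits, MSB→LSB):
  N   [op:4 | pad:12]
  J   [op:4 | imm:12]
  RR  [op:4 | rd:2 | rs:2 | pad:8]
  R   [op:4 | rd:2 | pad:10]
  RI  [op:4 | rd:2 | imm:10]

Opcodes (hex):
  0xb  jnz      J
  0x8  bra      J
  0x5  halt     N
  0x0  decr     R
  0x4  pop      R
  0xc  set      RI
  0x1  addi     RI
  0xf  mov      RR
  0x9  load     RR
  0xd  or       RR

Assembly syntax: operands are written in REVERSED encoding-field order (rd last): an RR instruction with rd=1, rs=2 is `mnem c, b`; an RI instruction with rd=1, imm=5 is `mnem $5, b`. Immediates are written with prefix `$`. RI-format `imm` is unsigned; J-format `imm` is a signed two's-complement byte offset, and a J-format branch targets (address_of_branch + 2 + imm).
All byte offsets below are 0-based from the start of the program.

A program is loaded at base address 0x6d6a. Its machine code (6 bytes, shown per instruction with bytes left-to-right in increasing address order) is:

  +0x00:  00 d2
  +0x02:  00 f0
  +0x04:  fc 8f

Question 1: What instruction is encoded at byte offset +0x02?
@+02  little-endian(00 f0) = 0xf000
  top 4b → 0xf → mov [RR]
  rd@[11:10]=0x0 ⇒ a
  rs@[9:8]=0x0 ⇒ a

mov a, a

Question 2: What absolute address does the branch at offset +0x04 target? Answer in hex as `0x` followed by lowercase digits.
0x6d6c

[04] fc 8f → 0x8ffc
  op=0x8ffc>>12=0x8 ⇒ bra (J)
  imm: (w>>0)&0xfff=0xffc (s12→-4) → $-4
  target = base 0x6d6a + off 0x04 + 2 + imm -4 = 0x6d6c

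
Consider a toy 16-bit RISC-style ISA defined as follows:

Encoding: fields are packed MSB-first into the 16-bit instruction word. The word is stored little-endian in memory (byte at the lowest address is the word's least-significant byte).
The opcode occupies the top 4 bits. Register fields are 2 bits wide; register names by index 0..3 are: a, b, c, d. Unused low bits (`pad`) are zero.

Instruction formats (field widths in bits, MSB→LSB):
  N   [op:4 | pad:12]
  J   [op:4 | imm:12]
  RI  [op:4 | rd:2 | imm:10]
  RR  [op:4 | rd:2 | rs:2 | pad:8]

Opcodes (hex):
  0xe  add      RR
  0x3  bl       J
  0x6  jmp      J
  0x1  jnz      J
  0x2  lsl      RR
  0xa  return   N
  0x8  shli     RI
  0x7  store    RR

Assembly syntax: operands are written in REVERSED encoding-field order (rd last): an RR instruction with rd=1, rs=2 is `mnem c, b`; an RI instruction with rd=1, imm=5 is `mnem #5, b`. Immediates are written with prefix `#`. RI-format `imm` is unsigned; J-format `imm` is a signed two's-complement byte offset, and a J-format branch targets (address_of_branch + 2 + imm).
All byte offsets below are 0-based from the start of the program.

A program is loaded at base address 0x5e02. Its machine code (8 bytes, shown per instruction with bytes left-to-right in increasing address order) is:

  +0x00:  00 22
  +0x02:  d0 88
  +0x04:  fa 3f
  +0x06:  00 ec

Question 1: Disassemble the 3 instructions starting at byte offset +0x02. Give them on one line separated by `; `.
off 0x02: read d0 88 as little → 0x88d0
  top 4b → 0x8 → shli [RI]
  [11:10] rd=2 = c
  [9:0] imm=208 = #208
off 0x04: read fa 3f as little → 0x3ffa
  top 4b → 0x3 → bl [J]
  [11:0] imm=4090 (s12→-6) = #-6
off 0x06: read 00 ec as little → 0xec00
  top 4b → 0xe → add [RR]
  [11:10] rd=3 = d
  [9:8] rs=0 = a

shli #208, c; bl #-6; add a, d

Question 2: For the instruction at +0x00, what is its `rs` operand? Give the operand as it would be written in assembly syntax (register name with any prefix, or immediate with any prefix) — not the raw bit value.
off 0x00: read 00 22 as little → 0x2200
  opcode bits[15:12]=0x2: lsl/RR
  rd@[11:10]=0x0 ⇒ a
  rs@[9:8]=0x2 ⇒ c

c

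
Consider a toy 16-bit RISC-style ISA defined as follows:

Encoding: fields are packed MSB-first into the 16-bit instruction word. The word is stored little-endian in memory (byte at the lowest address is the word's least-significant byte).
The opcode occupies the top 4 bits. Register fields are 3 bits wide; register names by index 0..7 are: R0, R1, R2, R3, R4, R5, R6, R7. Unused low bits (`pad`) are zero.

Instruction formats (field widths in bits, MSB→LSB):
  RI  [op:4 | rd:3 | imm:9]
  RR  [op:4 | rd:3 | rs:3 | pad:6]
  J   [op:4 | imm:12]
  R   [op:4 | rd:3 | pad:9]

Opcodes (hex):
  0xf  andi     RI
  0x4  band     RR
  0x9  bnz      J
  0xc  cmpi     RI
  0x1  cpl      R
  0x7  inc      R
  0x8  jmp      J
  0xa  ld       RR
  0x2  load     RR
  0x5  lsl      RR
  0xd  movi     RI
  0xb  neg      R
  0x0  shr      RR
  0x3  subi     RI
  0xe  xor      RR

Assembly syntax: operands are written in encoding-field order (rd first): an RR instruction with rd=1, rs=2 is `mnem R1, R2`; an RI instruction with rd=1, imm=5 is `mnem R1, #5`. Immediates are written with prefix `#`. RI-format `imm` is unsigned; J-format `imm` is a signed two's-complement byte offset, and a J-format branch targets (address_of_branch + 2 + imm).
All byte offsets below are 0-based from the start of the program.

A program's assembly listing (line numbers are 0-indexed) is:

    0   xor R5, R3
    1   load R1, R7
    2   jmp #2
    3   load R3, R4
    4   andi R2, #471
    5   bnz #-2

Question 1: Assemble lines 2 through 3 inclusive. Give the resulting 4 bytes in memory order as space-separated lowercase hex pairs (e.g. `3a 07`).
02 80 00 27

L2: jmp op=0x8:4|imm=2:12 ⇒ 0x8002 ⇒ little 02 80
L3: load op=0x2:4|rd=3:3|rs=4:3|pad=0:6 ⇒ 0x2700 ⇒ little 00 27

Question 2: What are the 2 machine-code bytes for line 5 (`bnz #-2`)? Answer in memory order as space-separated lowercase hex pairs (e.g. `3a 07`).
5. bnz fields op=0x9:4|imm=-2:12 → word 9ffeh → fe 9f

fe 9f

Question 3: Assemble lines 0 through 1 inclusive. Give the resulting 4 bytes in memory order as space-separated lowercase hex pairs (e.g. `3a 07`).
0. xor fields op=0xe:4|rd=5:3|rs=3:3|pad=0:6 → word eac0h → c0 ea
1. load fields op=0x2:4|rd=1:3|rs=7:3|pad=0:6 → word 23c0h → c0 23

c0 ea c0 23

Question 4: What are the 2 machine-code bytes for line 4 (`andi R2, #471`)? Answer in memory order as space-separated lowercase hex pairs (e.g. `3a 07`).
line 4 (andi): pack op=0xf:4|rd=2:3|imm=471:9 = 0xf5d7; little→ d7 f5

d7 f5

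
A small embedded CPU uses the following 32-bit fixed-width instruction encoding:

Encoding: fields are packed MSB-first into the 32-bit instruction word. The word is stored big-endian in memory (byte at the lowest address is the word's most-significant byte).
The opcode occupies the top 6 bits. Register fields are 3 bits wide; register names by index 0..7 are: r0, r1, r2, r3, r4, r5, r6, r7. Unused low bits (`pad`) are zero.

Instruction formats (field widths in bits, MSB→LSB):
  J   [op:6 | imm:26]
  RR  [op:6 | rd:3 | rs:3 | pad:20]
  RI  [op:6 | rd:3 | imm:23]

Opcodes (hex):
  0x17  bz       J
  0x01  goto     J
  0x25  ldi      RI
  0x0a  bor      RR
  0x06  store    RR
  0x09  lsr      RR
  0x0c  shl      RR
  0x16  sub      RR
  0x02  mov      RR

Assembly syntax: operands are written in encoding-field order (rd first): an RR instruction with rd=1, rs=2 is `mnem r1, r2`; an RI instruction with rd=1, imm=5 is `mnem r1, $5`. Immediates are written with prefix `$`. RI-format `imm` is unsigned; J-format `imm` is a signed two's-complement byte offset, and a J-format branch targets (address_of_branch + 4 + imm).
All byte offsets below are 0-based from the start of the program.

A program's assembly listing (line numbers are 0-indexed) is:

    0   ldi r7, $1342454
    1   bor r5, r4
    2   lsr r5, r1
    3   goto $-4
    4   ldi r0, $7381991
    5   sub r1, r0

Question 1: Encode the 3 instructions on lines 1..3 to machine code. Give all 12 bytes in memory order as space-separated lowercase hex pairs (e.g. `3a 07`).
L1: bor op=0xa:6|rd=5:3|rs=4:3|pad=0:20 ⇒ 0x2ac00000 ⇒ big 2a c0 00 00
L2: lsr op=0x9:6|rd=5:3|rs=1:3|pad=0:20 ⇒ 0x26900000 ⇒ big 26 90 00 00
L3: goto op=0x1:6|imm=-4:26 ⇒ 0x07fffffc ⇒ big 07 ff ff fc

2a c0 00 00 26 90 00 00 07 ff ff fc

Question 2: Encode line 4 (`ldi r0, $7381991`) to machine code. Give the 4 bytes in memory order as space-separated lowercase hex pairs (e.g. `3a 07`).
L4: ldi op=0x25:6|rd=0:3|imm=7381991:23 ⇒ 0x9470a3e7 ⇒ big 94 70 a3 e7

94 70 a3 e7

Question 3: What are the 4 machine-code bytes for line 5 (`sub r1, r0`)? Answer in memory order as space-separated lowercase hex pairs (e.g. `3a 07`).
58 80 00 00

L5: sub op=0x16:6|rd=1:3|rs=0:3|pad=0:20 ⇒ 0x58800000 ⇒ big 58 80 00 00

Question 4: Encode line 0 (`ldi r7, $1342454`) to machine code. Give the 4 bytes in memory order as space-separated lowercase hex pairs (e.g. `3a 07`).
97 94 7b f6

L0: ldi op=0x25:6|rd=7:3|imm=1342454:23 ⇒ 0x97947bf6 ⇒ big 97 94 7b f6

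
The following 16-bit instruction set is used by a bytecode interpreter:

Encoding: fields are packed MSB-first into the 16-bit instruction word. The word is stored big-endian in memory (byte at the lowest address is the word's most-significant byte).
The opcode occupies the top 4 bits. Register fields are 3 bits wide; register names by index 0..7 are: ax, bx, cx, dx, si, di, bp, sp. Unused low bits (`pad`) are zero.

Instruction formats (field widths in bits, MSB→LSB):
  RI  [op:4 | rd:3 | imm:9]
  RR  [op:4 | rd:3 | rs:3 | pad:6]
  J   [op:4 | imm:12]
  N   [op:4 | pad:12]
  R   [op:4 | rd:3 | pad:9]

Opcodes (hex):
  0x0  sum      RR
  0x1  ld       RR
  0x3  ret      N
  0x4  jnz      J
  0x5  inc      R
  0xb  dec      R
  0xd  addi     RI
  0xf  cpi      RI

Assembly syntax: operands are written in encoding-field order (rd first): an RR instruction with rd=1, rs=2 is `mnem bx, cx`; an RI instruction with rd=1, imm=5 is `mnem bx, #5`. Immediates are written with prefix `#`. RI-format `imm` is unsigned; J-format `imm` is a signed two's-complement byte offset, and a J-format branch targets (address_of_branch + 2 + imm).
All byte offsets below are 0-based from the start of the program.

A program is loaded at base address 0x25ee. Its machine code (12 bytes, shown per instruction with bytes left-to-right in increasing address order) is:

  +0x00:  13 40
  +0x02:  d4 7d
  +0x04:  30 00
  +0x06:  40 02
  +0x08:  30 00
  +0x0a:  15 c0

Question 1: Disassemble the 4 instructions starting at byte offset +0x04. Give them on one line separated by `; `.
off 0x04: read 30 00 as big → 0x3000
  opcode bits[15:12]=0x3: ret/N
off 0x06: read 40 02 as big → 0x4002
  opcode bits[15:12]=0x4: jnz/J
  [11:0] imm=2 = #2
off 0x08: read 30 00 as big → 0x3000
  opcode bits[15:12]=0x3: ret/N
off 0x0a: read 15 c0 as big → 0x15c0
  opcode bits[15:12]=0x1: ld/RR
  [11:9] rd=2 = cx
  [8:6] rs=7 = sp

ret; jnz #2; ret; ld cx, sp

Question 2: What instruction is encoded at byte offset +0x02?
[02] d4 7d → 0xd47d
  opcode bits[15:12]=0xd: addi/RI
  rd: (w>>9)&0x7=0x2 → cx
  imm: (w>>0)&0x1ff=0x7d → #125

addi cx, #125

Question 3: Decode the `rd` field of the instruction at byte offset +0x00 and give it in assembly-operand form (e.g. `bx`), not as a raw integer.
bx

off 0x00: read 13 40 as big → 0x1340
  top 4b → 0x1 → ld [RR]
  rd@[11:9]=0x1 ⇒ bx
  rs@[8:6]=0x5 ⇒ di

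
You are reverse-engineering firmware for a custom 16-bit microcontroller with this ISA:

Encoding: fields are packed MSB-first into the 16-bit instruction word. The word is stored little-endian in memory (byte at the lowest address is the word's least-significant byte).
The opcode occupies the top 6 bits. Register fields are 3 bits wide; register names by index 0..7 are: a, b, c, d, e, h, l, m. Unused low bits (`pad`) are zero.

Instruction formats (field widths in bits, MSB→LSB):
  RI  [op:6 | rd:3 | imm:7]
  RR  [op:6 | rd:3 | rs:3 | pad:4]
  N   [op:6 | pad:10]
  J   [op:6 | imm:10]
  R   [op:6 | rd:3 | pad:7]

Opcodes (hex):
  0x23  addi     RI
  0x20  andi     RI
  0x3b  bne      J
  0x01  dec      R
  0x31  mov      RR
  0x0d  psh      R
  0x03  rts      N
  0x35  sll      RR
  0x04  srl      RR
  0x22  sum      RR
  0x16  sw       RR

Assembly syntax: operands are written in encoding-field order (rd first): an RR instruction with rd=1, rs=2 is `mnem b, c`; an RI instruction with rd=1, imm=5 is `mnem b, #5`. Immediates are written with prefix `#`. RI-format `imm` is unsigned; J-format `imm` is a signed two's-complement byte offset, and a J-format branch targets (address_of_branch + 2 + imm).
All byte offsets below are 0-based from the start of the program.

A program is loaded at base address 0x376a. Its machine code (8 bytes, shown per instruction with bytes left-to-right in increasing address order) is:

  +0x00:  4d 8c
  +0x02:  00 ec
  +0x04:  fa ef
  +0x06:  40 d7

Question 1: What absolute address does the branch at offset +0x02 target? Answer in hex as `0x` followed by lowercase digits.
0x376e

+0x02: 00 ec ⇒ word 0xec00 (little)
  opcode bits[15:10]=0x3b: bne/J
  imm: (w>>0)&0x3ff=0x0 → #0
  target = base 0x376a + off 0x02 + 2 + imm 0 = 0x376e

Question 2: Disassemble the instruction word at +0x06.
off 0x06: read 40 d7 as little → 0xd740
  opcode bits[15:10]=0x35: sll/RR
  rd: (w>>7)&0x7=0x6 → l
  rs: (w>>4)&0x7=0x4 → e

sll l, e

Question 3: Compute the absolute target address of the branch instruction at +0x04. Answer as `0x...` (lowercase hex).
0x376a

[04] fa ef → 0xeffa
  opcode bits[15:10]=0x3b: bne/J
  imm@[9:0]=0x3fa (s10→-6) ⇒ #-6
  target = base 0x376a + off 0x04 + 2 + imm -6 = 0x376a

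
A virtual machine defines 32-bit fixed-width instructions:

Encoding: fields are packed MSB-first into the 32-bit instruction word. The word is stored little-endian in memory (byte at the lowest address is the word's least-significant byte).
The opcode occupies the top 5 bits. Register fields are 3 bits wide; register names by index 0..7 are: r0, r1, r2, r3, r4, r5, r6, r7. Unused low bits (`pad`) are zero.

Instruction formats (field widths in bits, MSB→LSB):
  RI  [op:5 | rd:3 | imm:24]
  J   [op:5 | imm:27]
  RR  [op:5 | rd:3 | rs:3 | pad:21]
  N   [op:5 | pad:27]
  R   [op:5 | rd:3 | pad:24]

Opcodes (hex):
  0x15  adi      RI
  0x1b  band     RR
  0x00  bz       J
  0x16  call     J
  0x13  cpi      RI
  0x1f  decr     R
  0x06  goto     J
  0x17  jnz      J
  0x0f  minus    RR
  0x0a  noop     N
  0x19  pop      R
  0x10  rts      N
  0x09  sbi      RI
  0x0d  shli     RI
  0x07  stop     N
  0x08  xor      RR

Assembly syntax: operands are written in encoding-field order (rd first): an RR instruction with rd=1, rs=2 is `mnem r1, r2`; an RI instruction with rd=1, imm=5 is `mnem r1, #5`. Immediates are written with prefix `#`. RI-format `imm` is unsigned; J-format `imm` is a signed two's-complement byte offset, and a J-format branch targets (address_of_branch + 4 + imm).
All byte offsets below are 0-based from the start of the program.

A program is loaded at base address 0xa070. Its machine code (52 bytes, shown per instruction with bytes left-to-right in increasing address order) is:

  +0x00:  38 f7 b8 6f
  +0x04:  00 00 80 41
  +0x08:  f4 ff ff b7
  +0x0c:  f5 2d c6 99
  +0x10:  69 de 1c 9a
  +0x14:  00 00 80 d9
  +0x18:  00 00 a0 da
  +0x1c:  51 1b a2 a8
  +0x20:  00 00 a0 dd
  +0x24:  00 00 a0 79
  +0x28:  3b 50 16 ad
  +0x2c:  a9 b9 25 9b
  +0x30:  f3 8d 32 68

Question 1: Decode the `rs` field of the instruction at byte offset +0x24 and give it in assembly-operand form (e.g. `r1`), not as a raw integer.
[24] 00 00 a0 79 → 0x79a00000
  op=0x79a00000>>27=0xf ⇒ minus (RR)
  [26:24] rd=1 = r1
  [23:21] rs=5 = r5

r5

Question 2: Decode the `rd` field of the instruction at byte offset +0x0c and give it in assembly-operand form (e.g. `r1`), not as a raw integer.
[0c] f5 2d c6 99 → 0x99c62df5
  opcode bits[31:27]=0x13: cpi/RI
  [26:24] rd=1 = r1
  [23:0] imm=12987893 = #12987893

r1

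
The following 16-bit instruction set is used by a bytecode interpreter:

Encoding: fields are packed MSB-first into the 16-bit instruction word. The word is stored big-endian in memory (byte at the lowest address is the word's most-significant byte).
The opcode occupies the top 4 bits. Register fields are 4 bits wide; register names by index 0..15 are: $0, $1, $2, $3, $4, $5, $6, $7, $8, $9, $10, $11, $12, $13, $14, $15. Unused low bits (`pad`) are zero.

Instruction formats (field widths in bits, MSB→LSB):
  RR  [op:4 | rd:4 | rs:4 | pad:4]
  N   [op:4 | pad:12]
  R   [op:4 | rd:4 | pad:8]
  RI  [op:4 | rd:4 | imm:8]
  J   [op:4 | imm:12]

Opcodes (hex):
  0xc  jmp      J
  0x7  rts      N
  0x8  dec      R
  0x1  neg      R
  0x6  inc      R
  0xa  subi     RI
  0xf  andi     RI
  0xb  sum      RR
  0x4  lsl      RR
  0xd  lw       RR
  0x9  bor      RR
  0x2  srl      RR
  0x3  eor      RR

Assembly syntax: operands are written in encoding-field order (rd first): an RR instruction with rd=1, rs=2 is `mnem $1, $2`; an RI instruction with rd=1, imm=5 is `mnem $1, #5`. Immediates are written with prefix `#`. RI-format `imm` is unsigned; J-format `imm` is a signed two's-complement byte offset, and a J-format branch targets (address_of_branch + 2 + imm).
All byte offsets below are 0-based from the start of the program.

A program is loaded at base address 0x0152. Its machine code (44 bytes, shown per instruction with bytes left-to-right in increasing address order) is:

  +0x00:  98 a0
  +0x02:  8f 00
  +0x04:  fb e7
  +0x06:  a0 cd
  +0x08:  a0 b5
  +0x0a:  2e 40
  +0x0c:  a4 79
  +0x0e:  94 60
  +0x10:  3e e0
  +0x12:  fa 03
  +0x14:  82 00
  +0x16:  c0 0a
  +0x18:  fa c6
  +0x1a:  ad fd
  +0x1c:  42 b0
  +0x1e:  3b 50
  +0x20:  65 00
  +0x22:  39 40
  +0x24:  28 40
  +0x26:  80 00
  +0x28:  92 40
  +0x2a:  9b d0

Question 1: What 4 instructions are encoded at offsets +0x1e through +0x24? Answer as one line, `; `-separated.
+0x1e: 3b 50 ⇒ word 0x3b50 (big)
  top 4b → 0x3 → eor [RR]
  [11:8] rd=11 = $11
  [7:4] rs=5 = $5
+0x20: 65 00 ⇒ word 0x6500 (big)
  top 4b → 0x6 → inc [R]
  [11:8] rd=5 = $5
+0x22: 39 40 ⇒ word 0x3940 (big)
  top 4b → 0x3 → eor [RR]
  [11:8] rd=9 = $9
  [7:4] rs=4 = $4
+0x24: 28 40 ⇒ word 0x2840 (big)
  top 4b → 0x2 → srl [RR]
  [11:8] rd=8 = $8
  [7:4] rs=4 = $4

eor $11, $5; inc $5; eor $9, $4; srl $8, $4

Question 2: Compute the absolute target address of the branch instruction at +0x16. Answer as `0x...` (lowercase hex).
0x0174

off 0x16: read c0 0a as big → 0xc00a
  opcode bits[15:12]=0xc: jmp/J
  [11:0] imm=10 = #10
  target = base 0x0152 + off 0x16 + 2 + imm 10 = 0x0174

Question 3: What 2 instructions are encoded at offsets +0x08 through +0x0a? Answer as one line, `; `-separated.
subi $0, #181; srl $14, $4

+0x08: a0 b5 ⇒ word 0xa0b5 (big)
  op=0xa0b5>>12=0xa ⇒ subi (RI)
  rd@[11:8]=0x0 ⇒ $0
  imm@[7:0]=0xb5 ⇒ #181
+0x0a: 2e 40 ⇒ word 0x2e40 (big)
  op=0x2e40>>12=0x2 ⇒ srl (RR)
  rd@[11:8]=0xe ⇒ $14
  rs@[7:4]=0x4 ⇒ $4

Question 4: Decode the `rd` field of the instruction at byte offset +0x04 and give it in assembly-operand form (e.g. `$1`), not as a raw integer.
$11

@+04  big-endian(fb e7) = 0xfbe7
  top 4b → 0xf → andi [RI]
  [11:8] rd=11 = $11
  [7:0] imm=231 = #231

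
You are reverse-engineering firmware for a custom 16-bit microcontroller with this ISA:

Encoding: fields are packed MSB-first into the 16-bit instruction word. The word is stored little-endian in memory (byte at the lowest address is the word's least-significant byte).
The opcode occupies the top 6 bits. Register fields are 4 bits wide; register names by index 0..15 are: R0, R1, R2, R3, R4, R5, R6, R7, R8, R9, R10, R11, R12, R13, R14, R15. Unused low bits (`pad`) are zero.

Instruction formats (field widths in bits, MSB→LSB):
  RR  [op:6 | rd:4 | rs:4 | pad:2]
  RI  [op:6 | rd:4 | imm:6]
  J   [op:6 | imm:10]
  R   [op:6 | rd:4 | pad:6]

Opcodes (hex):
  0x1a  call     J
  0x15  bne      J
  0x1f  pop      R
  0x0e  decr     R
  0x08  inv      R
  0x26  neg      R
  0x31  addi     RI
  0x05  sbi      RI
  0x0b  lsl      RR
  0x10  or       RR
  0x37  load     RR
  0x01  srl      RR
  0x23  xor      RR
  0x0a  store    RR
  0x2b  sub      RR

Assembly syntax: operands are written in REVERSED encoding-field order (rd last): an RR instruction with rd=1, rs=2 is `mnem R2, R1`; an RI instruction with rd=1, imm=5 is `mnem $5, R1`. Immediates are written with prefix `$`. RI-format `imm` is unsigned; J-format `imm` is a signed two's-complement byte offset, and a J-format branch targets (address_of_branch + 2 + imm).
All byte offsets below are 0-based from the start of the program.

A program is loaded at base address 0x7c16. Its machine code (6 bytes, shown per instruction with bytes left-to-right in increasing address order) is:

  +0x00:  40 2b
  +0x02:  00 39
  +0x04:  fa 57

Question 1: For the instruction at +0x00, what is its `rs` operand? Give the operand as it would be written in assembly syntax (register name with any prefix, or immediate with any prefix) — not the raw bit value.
@+00  little-endian(40 2b) = 0x2b40
  op=0x2b40>>10=0xa ⇒ store (RR)
  rd@[9:6]=0xd ⇒ R13
  rs@[5:2]=0x0 ⇒ R0

R0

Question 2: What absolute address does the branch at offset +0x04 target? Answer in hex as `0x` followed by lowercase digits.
[04] fa 57 → 0x57fa
  top 6b → 0x15 → bne [J]
  [9:0] imm=1018 (s10→-6) = $-6
  target = base 0x7c16 + off 0x04 + 2 + imm -6 = 0x7c16

0x7c16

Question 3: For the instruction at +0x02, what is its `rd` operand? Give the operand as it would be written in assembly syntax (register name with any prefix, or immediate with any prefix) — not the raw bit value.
off 0x02: read 00 39 as little → 0x3900
  top 6b → 0xe → decr [R]
  [9:6] rd=4 = R4

R4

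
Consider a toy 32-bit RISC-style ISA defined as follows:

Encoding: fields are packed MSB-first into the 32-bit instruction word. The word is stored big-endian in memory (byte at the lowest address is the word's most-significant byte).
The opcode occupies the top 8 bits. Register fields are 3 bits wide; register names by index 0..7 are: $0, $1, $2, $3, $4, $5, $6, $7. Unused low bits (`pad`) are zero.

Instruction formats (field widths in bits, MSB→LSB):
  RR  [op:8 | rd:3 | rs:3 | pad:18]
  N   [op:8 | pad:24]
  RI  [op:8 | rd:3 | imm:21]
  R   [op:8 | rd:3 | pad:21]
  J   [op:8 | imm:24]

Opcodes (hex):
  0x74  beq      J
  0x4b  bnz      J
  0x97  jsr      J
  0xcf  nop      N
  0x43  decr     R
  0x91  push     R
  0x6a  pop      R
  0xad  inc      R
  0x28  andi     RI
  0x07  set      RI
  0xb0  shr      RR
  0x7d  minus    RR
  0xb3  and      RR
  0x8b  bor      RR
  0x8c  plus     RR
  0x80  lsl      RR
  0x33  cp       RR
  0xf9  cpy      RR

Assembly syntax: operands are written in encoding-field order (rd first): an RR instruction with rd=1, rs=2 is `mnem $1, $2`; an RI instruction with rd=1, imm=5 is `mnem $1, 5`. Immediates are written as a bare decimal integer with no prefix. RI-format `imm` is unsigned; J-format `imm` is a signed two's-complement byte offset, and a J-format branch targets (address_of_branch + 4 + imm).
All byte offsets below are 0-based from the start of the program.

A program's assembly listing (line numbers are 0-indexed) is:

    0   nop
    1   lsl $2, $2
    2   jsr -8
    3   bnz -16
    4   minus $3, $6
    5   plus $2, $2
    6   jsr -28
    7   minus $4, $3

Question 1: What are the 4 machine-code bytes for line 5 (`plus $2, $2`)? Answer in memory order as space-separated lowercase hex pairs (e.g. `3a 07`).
8c 48 00 00

line 5 (plus): pack op=0x8c:8|rd=2:3|rs=2:3|pad=0:18 = 0x8c480000; big→ 8c 48 00 00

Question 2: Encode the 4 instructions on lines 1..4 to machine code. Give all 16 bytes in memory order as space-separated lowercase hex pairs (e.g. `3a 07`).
L1: lsl op=0x80:8|rd=2:3|rs=2:3|pad=0:18 ⇒ 0x80480000 ⇒ big 80 48 00 00
L2: jsr op=0x97:8|imm=-8:24 ⇒ 0x97fffff8 ⇒ big 97 ff ff f8
L3: bnz op=0x4b:8|imm=-16:24 ⇒ 0x4bfffff0 ⇒ big 4b ff ff f0
L4: minus op=0x7d:8|rd=3:3|rs=6:3|pad=0:18 ⇒ 0x7d780000 ⇒ big 7d 78 00 00

80 48 00 00 97 ff ff f8 4b ff ff f0 7d 78 00 00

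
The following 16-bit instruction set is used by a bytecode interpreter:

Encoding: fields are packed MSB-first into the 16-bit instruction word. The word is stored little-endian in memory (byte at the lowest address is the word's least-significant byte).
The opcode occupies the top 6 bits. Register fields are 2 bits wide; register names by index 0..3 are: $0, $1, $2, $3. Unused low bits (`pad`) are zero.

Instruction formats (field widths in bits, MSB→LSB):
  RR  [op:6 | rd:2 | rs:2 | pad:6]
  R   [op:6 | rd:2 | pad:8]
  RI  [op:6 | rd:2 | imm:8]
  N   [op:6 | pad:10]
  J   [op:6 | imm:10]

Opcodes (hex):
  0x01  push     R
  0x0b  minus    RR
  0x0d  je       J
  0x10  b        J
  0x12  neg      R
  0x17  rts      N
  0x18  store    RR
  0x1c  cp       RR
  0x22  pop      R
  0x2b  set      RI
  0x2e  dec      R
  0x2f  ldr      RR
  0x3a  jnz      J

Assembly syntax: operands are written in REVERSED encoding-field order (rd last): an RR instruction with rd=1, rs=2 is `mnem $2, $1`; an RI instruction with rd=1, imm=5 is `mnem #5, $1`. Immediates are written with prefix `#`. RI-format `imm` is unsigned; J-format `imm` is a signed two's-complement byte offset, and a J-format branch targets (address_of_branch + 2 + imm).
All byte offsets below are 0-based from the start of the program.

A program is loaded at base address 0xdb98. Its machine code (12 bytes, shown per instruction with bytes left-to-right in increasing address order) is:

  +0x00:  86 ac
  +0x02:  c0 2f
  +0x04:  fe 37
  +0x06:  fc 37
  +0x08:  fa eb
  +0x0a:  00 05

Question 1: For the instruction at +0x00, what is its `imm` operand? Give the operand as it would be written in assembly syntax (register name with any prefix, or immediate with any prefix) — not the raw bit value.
#134

+0x00: 86 ac ⇒ word 0xac86 (little)
  top 6b → 0x2b → set [RI]
  rd: (w>>8)&0x3=0x0 → $0
  imm: (w>>0)&0xff=0x86 → #134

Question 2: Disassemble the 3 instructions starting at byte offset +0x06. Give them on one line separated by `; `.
je #-4; jnz #-6; push $1

+0x06: fc 37 ⇒ word 0x37fc (little)
  top 6b → 0xd → je [J]
  imm@[9:0]=0x3fc (s10→-4) ⇒ #-4
+0x08: fa eb ⇒ word 0xebfa (little)
  top 6b → 0x3a → jnz [J]
  imm@[9:0]=0x3fa (s10→-6) ⇒ #-6
+0x0a: 00 05 ⇒ word 0x0500 (little)
  top 6b → 0x1 → push [R]
  rd@[9:8]=0x1 ⇒ $1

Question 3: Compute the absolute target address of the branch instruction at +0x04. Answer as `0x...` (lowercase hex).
0xdb9c

@+04  little-endian(fe 37) = 0x37fe
  op=0x37fe>>10=0xd ⇒ je (J)
  imm@[9:0]=0x3fe (s10→-2) ⇒ #-2
  target = base 0xdb98 + off 0x04 + 2 + imm -2 = 0xdb9c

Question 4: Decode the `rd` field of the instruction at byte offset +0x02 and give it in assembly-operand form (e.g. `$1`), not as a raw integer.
off 0x02: read c0 2f as little → 0x2fc0
  top 6b → 0xb → minus [RR]
  rd: (w>>8)&0x3=0x3 → $3
  rs: (w>>6)&0x3=0x3 → $3

$3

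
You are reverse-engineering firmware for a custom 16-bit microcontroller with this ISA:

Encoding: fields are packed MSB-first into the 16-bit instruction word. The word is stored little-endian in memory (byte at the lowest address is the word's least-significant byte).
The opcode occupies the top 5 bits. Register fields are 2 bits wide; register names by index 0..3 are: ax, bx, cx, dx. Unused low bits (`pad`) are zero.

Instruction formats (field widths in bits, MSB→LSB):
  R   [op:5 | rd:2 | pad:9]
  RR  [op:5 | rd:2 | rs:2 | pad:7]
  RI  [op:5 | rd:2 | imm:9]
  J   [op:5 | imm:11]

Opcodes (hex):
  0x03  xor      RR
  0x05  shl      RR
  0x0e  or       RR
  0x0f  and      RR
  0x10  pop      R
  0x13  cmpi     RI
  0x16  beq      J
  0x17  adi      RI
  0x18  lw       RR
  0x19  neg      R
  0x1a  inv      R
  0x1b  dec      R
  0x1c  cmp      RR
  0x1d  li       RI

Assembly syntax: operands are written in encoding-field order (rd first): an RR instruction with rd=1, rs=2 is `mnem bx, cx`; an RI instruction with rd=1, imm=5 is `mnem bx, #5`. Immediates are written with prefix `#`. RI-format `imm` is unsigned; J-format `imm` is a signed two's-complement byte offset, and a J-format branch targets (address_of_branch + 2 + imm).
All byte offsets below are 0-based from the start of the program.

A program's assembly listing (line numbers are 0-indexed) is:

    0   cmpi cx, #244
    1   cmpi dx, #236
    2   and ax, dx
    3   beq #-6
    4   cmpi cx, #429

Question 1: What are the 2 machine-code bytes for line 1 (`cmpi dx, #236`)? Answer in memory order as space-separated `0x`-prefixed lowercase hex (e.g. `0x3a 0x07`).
line 1 (cmpi): pack op=0x13:5|rd=3:2|imm=236:9 = 0x9eec; little→ ec 9e

0xec 0x9e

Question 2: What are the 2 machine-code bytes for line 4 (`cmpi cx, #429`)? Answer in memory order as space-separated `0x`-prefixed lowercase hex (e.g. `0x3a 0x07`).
0xad 0x9d

line 4 (cmpi): pack op=0x13:5|rd=2:2|imm=429:9 = 0x9dad; little→ ad 9d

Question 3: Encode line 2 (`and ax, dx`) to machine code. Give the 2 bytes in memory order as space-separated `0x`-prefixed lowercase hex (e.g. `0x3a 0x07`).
0x80 0x79

line 2 (and): pack op=0xf:5|rd=0:2|rs=3:2|pad=0:7 = 0x7980; little→ 80 79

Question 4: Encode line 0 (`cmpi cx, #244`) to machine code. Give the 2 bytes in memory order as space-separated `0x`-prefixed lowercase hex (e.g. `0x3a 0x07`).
line 0 (cmpi): pack op=0x13:5|rd=2:2|imm=244:9 = 0x9cf4; little→ f4 9c

0xf4 0x9c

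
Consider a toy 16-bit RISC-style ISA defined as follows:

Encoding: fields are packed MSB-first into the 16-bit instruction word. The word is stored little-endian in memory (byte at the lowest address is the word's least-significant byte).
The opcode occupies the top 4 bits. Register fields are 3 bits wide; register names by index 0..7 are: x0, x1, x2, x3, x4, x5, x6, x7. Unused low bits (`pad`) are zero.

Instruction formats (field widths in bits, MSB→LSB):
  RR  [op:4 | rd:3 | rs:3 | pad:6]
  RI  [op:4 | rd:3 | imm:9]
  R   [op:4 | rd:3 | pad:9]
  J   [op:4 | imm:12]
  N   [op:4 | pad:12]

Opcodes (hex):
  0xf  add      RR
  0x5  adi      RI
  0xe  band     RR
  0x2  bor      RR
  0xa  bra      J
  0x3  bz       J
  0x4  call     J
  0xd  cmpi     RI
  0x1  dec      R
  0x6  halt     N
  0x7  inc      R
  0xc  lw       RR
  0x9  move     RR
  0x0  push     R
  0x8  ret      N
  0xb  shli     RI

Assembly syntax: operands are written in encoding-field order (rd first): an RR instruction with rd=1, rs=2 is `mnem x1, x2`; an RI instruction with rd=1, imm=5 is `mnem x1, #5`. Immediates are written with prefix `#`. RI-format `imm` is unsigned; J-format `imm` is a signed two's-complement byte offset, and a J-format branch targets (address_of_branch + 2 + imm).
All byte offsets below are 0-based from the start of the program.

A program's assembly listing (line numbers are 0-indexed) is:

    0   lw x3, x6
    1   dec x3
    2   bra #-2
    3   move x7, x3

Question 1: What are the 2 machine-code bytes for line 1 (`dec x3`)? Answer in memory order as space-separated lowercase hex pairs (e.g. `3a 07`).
00 16

L1: dec op=0x1:4|rd=3:3|pad=0:9 ⇒ 0x1600 ⇒ little 00 16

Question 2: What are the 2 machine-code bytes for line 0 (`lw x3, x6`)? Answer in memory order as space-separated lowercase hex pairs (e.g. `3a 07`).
80 c7

0. lw fields op=0xc:4|rd=3:3|rs=6:3|pad=0:6 → word c780h → 80 c7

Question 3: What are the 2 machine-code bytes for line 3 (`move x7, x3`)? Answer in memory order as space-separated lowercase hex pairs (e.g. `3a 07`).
c0 9e

3. move fields op=0x9:4|rd=7:3|rs=3:3|pad=0:6 → word 9ec0h → c0 9e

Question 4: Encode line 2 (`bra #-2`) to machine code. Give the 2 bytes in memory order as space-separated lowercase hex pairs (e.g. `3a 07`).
fe af

L2: bra op=0xa:4|imm=-2:12 ⇒ 0xaffe ⇒ little fe af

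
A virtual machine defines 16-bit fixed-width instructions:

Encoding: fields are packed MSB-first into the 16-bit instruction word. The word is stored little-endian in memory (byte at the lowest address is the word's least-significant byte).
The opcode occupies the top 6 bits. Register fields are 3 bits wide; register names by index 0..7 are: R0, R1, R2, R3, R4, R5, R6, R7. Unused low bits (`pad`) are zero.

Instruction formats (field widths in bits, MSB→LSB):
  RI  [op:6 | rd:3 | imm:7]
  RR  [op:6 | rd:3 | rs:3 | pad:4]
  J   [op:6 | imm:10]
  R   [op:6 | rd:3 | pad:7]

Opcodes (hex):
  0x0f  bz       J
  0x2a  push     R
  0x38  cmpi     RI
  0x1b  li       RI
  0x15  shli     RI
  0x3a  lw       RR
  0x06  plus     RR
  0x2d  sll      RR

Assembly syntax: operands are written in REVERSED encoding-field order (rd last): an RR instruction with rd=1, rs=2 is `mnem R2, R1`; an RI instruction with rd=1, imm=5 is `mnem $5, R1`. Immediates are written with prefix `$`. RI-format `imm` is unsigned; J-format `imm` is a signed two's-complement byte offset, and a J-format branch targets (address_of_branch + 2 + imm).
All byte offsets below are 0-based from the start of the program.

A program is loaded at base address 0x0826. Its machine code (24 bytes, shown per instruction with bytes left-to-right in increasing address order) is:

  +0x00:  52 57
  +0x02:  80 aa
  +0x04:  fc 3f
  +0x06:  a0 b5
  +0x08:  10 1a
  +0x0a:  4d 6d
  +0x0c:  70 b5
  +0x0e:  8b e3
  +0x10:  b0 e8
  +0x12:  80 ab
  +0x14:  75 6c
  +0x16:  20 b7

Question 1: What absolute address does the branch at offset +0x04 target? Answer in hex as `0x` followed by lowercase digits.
0x0828

[04] fc 3f → 0x3ffc
  top 6b → 0xf → bz [J]
  imm: (w>>0)&0x3ff=0x3fc (s10→-4) → $-4
  target = base 0x0826 + off 0x04 + 2 + imm -4 = 0x0828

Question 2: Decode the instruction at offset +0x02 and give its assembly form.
push R5

+0x02: 80 aa ⇒ word 0xaa80 (little)
  op=0xaa80>>10=0x2a ⇒ push (R)
  rd: (w>>7)&0x7=0x5 → R5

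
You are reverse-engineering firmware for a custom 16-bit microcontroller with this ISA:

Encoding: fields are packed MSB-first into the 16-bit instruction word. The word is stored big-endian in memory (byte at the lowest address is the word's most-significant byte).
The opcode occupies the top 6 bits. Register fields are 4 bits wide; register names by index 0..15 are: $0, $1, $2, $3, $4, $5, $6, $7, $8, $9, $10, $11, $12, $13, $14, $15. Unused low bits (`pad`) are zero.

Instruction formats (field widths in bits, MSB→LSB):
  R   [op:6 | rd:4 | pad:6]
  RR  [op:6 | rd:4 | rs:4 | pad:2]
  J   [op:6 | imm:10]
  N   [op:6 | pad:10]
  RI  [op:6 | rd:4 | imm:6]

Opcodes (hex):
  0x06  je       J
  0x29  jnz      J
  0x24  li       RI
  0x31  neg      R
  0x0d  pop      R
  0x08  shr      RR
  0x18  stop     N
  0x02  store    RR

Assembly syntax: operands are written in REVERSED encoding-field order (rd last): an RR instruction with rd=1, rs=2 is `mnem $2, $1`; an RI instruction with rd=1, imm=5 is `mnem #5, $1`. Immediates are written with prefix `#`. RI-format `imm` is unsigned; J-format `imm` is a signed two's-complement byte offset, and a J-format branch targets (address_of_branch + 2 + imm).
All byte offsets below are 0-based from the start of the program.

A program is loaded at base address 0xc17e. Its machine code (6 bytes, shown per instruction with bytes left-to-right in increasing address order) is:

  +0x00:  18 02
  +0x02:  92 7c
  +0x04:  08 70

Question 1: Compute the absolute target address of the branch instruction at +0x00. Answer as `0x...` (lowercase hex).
+0x00: 18 02 ⇒ word 0x1802 (big)
  top 6b → 0x6 → je [J]
  imm: (w>>0)&0x3ff=0x2 → #2
  target = base 0xc17e + off 0x00 + 2 + imm 2 = 0xc182

0xc182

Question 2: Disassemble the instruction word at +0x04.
+0x04: 08 70 ⇒ word 0x0870 (big)
  top 6b → 0x2 → store [RR]
  [9:6] rd=1 = $1
  [5:2] rs=12 = $12

store $12, $1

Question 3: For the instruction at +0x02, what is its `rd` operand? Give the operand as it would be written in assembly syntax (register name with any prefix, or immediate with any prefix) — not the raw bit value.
$9

@+02  big-endian(92 7c) = 0x927c
  op=0x927c>>10=0x24 ⇒ li (RI)
  [9:6] rd=9 = $9
  [5:0] imm=60 = #60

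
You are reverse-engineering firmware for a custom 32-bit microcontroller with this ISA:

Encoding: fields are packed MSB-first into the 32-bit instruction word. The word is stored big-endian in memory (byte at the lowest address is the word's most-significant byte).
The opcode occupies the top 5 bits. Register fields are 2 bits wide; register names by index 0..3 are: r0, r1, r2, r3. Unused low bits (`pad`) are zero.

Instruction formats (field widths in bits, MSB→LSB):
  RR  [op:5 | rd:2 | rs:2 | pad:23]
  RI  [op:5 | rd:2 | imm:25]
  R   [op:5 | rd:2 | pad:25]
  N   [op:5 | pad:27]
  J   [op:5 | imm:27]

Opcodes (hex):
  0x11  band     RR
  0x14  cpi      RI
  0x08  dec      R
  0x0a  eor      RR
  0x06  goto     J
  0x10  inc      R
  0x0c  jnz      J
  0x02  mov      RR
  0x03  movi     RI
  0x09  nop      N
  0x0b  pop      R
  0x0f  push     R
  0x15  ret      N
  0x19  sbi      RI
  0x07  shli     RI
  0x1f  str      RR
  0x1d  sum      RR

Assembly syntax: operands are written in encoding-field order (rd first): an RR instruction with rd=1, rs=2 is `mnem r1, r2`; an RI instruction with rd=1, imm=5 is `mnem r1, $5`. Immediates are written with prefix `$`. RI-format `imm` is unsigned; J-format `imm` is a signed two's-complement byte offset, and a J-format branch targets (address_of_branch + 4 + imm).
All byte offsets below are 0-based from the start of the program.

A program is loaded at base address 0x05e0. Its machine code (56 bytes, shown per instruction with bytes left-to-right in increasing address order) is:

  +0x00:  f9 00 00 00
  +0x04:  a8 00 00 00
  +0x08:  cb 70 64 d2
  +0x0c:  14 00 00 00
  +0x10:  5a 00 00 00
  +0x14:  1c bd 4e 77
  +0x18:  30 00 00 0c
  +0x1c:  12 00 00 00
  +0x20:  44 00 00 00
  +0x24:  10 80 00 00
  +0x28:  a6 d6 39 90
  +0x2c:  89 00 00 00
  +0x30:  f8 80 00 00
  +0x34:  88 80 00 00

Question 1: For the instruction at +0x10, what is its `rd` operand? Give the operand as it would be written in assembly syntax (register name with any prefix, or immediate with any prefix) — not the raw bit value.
off 0x10: read 5a 00 00 00 as big → 0x5a000000
  top 5b → 0xb → pop [R]
  [26:25] rd=1 = r1

r1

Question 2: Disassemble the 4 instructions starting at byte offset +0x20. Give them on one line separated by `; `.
off 0x20: read 44 00 00 00 as big → 0x44000000
  op=0x44000000>>27=0x8 ⇒ dec (R)
  rd: (w>>25)&0x3=0x2 → r2
off 0x24: read 10 80 00 00 as big → 0x10800000
  op=0x10800000>>27=0x2 ⇒ mov (RR)
  rd: (w>>25)&0x3=0x0 → r0
  rs: (w>>23)&0x3=0x1 → r1
off 0x28: read a6 d6 39 90 as big → 0xa6d63990
  op=0xa6d63990>>27=0x14 ⇒ cpi (RI)
  rd: (w>>25)&0x3=0x3 → r3
  imm: (w>>0)&0x1ffffff=0xd63990 → $14039440
off 0x2c: read 89 00 00 00 as big → 0x89000000
  op=0x89000000>>27=0x11 ⇒ band (RR)
  rd: (w>>25)&0x3=0x0 → r0
  rs: (w>>23)&0x3=0x2 → r2

dec r2; mov r0, r1; cpi r3, $14039440; band r0, r2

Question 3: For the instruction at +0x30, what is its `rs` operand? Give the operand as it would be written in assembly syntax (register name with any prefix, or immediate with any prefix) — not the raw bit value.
off 0x30: read f8 80 00 00 as big → 0xf8800000
  top 5b → 0x1f → str [RR]
  rd: (w>>25)&0x3=0x0 → r0
  rs: (w>>23)&0x3=0x1 → r1

r1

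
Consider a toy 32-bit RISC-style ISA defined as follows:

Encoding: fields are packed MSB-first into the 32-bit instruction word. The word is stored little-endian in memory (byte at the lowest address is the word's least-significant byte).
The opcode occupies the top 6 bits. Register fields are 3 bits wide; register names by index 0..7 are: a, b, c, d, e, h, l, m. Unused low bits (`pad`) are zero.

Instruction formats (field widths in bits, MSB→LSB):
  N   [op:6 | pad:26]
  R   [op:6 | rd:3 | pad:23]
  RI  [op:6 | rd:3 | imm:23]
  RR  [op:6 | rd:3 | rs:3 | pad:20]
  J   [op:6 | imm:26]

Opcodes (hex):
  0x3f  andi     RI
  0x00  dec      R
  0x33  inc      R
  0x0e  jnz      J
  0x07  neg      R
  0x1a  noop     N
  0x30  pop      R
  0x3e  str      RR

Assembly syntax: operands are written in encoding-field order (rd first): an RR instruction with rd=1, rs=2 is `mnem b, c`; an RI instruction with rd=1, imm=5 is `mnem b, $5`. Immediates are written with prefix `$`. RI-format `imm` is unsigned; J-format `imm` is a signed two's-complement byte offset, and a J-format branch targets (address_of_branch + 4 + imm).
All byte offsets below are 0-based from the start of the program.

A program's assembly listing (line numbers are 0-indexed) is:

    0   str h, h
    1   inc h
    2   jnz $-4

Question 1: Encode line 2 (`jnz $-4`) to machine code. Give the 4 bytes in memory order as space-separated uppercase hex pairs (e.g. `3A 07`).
FC FF FF 3B

2. jnz fields op=0xe:6|imm=-4:26 → word 3bfffffch → fc ff ff 3b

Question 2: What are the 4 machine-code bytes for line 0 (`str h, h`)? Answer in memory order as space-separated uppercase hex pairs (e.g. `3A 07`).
00 00 D0 FA

0. str fields op=0x3e:6|rd=5:3|rs=5:3|pad=0:20 → word fad00000h → 00 00 d0 fa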